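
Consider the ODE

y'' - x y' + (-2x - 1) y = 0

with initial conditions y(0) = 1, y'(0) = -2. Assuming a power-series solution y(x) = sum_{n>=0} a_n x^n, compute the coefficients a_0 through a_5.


Ansatz: y(x) = sum_{n>=0} a_n x^n, so y'(x) = sum_{n>=1} n a_n x^(n-1) and y''(x) = sum_{n>=2} n(n-1) a_n x^(n-2).
Substitute into P(x) y'' + Q(x) y' + R(x) y = 0 with P(x) = 1, Q(x) = -x, R(x) = -2x - 1, and match powers of x.
Initial conditions: a_0 = 1, a_1 = -2.
Setting the coefficient of each power of x to zero and solving order by order (substituting the coefficients already found):
  x^0: 2 a_2 - a_0 = 0  ->  2 a_2 = a_0 = 1  ->  a_2 = 1/2
  x^1: 6 a_3 - 2 a_1 - 2 a_0 = 0  ->  6 a_3 = 2 a_1 + 2 a_0 = -2  ->  a_3 = -1/3
  x^2: 12 a_4 - 3 a_2 - 2 a_1 = 0  ->  12 a_4 = 3 a_2 + 2 a_1 = -5/2  ->  a_4 = -5/24
  x^3: 20 a_5 - 4 a_3 - 2 a_2 = 0  ->  20 a_5 = 4 a_3 + 2 a_2 = -1/3  ->  a_5 = -1/60
Truncated series: y(x) = 1 - 2 x + (1/2) x^2 - (1/3) x^3 - (5/24) x^4 - (1/60) x^5 + O(x^6).

a_0 = 1; a_1 = -2; a_2 = 1/2; a_3 = -1/3; a_4 = -5/24; a_5 = -1/60


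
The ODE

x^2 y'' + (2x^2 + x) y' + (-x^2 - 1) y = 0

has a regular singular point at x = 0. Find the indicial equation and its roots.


Divide by x^2 to reach normal form y'' + P_1(x) y' + P_2(x) y = 0 with P_1(x) = 2 + 1/x and P_2(x) = -1 - 1/x^2.
x = 0 is a singular point because the y'-coefficient 2 + 1/x has a pole at x = 0 and the y-coefficient -1 - 1/x^2 has a pole at x = 0.
It is a regular singular point because x P_1(x) = p(x) = 2x + 1 and x^2 P_2(x) = q(x) = -x^2 - 1 are polynomials, hence analytic at x = 0.
p(0) = 1,  q(0) = -1.
Indicial equation: r(r-1) + p(0) r + q(0) = 0, i.e. r^2 + (p(0) - 1) r + q(0) = 0, i.e. r^2 - 1 = 0.
Discriminant: (0)^2 - 4(-1) = 4, so r = (0 ± 2)/2.
Solving: r_1 = 1, r_2 = -1.

indicial: r^2 - 1 = 0; roots r_1 = 1, r_2 = -1


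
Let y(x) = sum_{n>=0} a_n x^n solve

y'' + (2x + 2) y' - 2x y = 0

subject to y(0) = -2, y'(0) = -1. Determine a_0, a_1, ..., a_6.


Ansatz: y(x) = sum_{n>=0} a_n x^n, so y'(x) = sum_{n>=1} n a_n x^(n-1) and y''(x) = sum_{n>=2} n(n-1) a_n x^(n-2).
Substitute into P(x) y'' + Q(x) y' + R(x) y = 0 with P(x) = 1, Q(x) = 2x + 2, R(x) = -2x, and match powers of x.
Initial conditions: a_0 = -2, a_1 = -1.
Setting the coefficient of each power of x to zero and solving order by order (substituting the coefficients already found):
  x^0: 2 a_2 + 2 a_1 = 0  ->  2 a_2 = -2 a_1 = 2  ->  a_2 = 1
  x^1: 6 a_3 + 4 a_2 + 2 a_1 - 2 a_0 = 0  ->  6 a_3 = -4 a_2 - 2 a_1 + 2 a_0 = -6  ->  a_3 = -1
  x^2: 12 a_4 + 6 a_3 + 4 a_2 - 2 a_1 = 0  ->  12 a_4 = -6 a_3 - 4 a_2 + 2 a_1 = 0  ->  a_4 = 0
  x^3: 20 a_5 + 8 a_4 + 6 a_3 - 2 a_2 = 0  ->  20 a_5 = -8 a_4 - 6 a_3 + 2 a_2 = 8  ->  a_5 = 2/5
  x^4: 30 a_6 + 10 a_5 + 8 a_4 - 2 a_3 = 0  ->  30 a_6 = -10 a_5 - 8 a_4 + 2 a_3 = -6  ->  a_6 = -1/5
Truncated series: y(x) = -2 - x + x^2 - x^3 + (2/5) x^5 - (1/5) x^6 + O(x^7).

a_0 = -2; a_1 = -1; a_2 = 1; a_3 = -1; a_4 = 0; a_5 = 2/5; a_6 = -1/5


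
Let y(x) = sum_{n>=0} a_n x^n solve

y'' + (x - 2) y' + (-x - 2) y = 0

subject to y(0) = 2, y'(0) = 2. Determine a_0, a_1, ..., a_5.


Ansatz: y(x) = sum_{n>=0} a_n x^n, so y'(x) = sum_{n>=1} n a_n x^(n-1) and y''(x) = sum_{n>=2} n(n-1) a_n x^(n-2).
Substitute into P(x) y'' + Q(x) y' + R(x) y = 0 with P(x) = 1, Q(x) = x - 2, R(x) = -x - 2, and match powers of x.
Initial conditions: a_0 = 2, a_1 = 2.
Setting the coefficient of each power of x to zero and solving order by order (substituting the coefficients already found):
  x^0: 2 a_2 - 2 a_1 - 2 a_0 = 0  ->  2 a_2 = 2 a_1 + 2 a_0 = 8  ->  a_2 = 4
  x^1: 6 a_3 - 4 a_2 - a_1 - a_0 = 0  ->  6 a_3 = 4 a_2 + a_1 + a_0 = 20  ->  a_3 = 10/3
  x^2: 12 a_4 - 6 a_3 - a_1 = 0  ->  12 a_4 = 6 a_3 + a_1 = 22  ->  a_4 = 11/6
  x^3: 20 a_5 - 8 a_4 + a_3 - a_2 = 0  ->  20 a_5 = 8 a_4 - a_3 + a_2 = 46/3  ->  a_5 = 23/30
Truncated series: y(x) = 2 + 2 x + 4 x^2 + (10/3) x^3 + (11/6) x^4 + (23/30) x^5 + O(x^6).

a_0 = 2; a_1 = 2; a_2 = 4; a_3 = 10/3; a_4 = 11/6; a_5 = 23/30


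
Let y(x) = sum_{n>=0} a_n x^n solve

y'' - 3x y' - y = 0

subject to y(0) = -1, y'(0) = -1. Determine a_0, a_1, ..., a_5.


Ansatz: y(x) = sum_{n>=0} a_n x^n, so y'(x) = sum_{n>=1} n a_n x^(n-1) and y''(x) = sum_{n>=2} n(n-1) a_n x^(n-2).
Substitute into P(x) y'' + Q(x) y' + R(x) y = 0 with P(x) = 1, Q(x) = -3x, R(x) = -1, and match powers of x.
Initial conditions: a_0 = -1, a_1 = -1.
Setting the coefficient of each power of x to zero and solving order by order (substituting the coefficients already found):
  x^0: 2 a_2 - a_0 = 0  ->  2 a_2 = a_0 = -1  ->  a_2 = -1/2
  x^1: 6 a_3 - 4 a_1 = 0  ->  6 a_3 = 4 a_1 = -4  ->  a_3 = -2/3
  x^2: 12 a_4 - 7 a_2 = 0  ->  12 a_4 = 7 a_2 = -7/2  ->  a_4 = -7/24
  x^3: 20 a_5 - 10 a_3 = 0  ->  20 a_5 = 10 a_3 = -20/3  ->  a_5 = -1/3
Truncated series: y(x) = -1 - x - (1/2) x^2 - (2/3) x^3 - (7/24) x^4 - (1/3) x^5 + O(x^6).

a_0 = -1; a_1 = -1; a_2 = -1/2; a_3 = -2/3; a_4 = -7/24; a_5 = -1/3


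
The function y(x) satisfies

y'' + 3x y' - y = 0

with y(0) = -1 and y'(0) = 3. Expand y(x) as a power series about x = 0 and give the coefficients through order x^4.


Ansatz: y(x) = sum_{n>=0} a_n x^n, so y'(x) = sum_{n>=1} n a_n x^(n-1) and y''(x) = sum_{n>=2} n(n-1) a_n x^(n-2).
Substitute into P(x) y'' + Q(x) y' + R(x) y = 0 with P(x) = 1, Q(x) = 3x, R(x) = -1, and match powers of x.
Initial conditions: a_0 = -1, a_1 = 3.
Setting the coefficient of each power of x to zero and solving order by order (substituting the coefficients already found):
  x^0: 2 a_2 - a_0 = 0  ->  2 a_2 = a_0 = -1  ->  a_2 = -1/2
  x^1: 6 a_3 + 2 a_1 = 0  ->  6 a_3 = -2 a_1 = -6  ->  a_3 = -1
  x^2: 12 a_4 + 5 a_2 = 0  ->  12 a_4 = -5 a_2 = 5/2  ->  a_4 = 5/24
Truncated series: y(x) = -1 + 3 x - (1/2) x^2 - x^3 + (5/24) x^4 + O(x^5).

a_0 = -1; a_1 = 3; a_2 = -1/2; a_3 = -1; a_4 = 5/24


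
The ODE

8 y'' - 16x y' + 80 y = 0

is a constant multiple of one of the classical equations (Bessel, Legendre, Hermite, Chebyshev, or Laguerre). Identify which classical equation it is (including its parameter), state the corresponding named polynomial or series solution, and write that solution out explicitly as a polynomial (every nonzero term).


All three coefficients share the factor 8; dividing through by 8 gives  y'' - 2x y' + 10 y = 0.
This matches the Hermite equation y'' - 2x y' + 2n y = 0 with 2n = 10, so n = 5; the polynomial solution is H_5(x).
With y = sum_k a_k x^k, matching x^k gives (k+2)(k+1) a_{k+2} = 2(k - n) a_k = 2(k - 5) a_k. The right side vanishes at k = 5, so the series with the parity of 5 terminates at degree 5.
Standard normalization: leading coefficient of H_n is 2^n, so a_5 = 2^5 = 32. Work downward with a_k = (k+1)(k+2) a_{k+2} / (2(k - n)):
  a_3 = (4)(5)(32) / (2(3 - 5)) = 640/(-4) = -160
  a_1 = (2)(3)(-160) / (2(1 - 5)) = -960/(-8) = 120
Hence H_5(x) = 32 x^5 - 160 x^3 + 120 x.

H_5(x); series = 32 x^5 - 160 x^3 + 120 x


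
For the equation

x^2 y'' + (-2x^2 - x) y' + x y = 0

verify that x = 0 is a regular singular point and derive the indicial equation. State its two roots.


Divide by x^2 to reach normal form y'' + P_1(x) y' + P_2(x) y = 0 with P_1(x) = -2 - 1/x and P_2(x) = 1/x.
x = 0 is a singular point because the y'-coefficient -2 - 1/x has a pole at x = 0 and the y-coefficient 1/x has a pole at x = 0.
It is a regular singular point because x P_1(x) = p(x) = -2x - 1 and x^2 P_2(x) = q(x) = x are polynomials, hence analytic at x = 0.
p(0) = -1,  q(0) = 0.
Indicial equation: r(r-1) + p(0) r + q(0) = 0, i.e. r^2 + (p(0) - 1) r + q(0) = 0, i.e. r^2 - 2 r = 0.
Discriminant: (-2)^2 - 4(0) = 4, so r = (2 ± 2)/2.
Solving: r_1 = 2, r_2 = 0.

indicial: r^2 - 2 r = 0; roots r_1 = 2, r_2 = 0


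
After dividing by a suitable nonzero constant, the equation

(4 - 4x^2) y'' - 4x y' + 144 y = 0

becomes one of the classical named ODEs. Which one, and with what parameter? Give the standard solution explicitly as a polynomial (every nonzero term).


All three coefficients share the factor 4; dividing through by 4 gives  (1 - x^2) y'' - x y' + 36 y = 0.
This matches the Chebyshev equation (1 - x^2) y'' - x y' + n^2 y = 0 (note the -x y' term, not -2x y') with n^2 = 36, so n = 6; the polynomial solution is T_6(x).
With y = sum_k a_k x^k, matching x^k gives (k+2)(k+1) a_{k+2} = (k^2 - n^2) a_k = (k - 6)(k + 6) a_k. The right side vanishes at k = 6, so the series with the parity of 6 terminates at degree 6.
Standard normalization: leading coefficient of T_n is 2^(n-1), so a_6 = 2^5 = 32. Work downward with a_k = (k+1)(k+2) a_{k+2} / ((k - 6)(k + 6)):
  a_4 = (5)(6)(32) / ((4 - 6)(4 + 6)) = 960/(-20) = -48
  a_2 = (3)(4)(-48) / ((2 - 6)(2 + 6)) = -576/(-32) = 18
  a_0 = (1)(2)(18) / ((0 - 6)(0 + 6)) = 36/(-36) = -1
Hence T_6(x) = 32 x^6 - 48 x^4 + 18 x^2 - 1.

T_6(x); series = 32 x^6 - 48 x^4 + 18 x^2 - 1


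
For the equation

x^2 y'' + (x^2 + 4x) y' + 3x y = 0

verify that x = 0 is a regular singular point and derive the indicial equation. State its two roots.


Divide by x^2 to reach normal form y'' + P_1(x) y' + P_2(x) y = 0 with P_1(x) = 1 + 4/x and P_2(x) = 3/x.
x = 0 is a singular point because the y'-coefficient 1 + 4/x has a pole at x = 0 and the y-coefficient 3/x has a pole at x = 0.
It is a regular singular point because x P_1(x) = p(x) = x + 4 and x^2 P_2(x) = q(x) = 3x are polynomials, hence analytic at x = 0.
p(0) = 4,  q(0) = 0.
Indicial equation: r(r-1) + p(0) r + q(0) = 0, i.e. r^2 + (p(0) - 1) r + q(0) = 0, i.e. r^2 + 3 r = 0.
Discriminant: (3)^2 - 4(0) = 9, so r = (-3 ± 3)/2.
Solving: r_1 = 0, r_2 = -3.

indicial: r^2 + 3 r = 0; roots r_1 = 0, r_2 = -3


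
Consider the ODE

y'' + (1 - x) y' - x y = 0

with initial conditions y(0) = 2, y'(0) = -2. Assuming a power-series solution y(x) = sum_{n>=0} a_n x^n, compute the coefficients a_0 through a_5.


Ansatz: y(x) = sum_{n>=0} a_n x^n, so y'(x) = sum_{n>=1} n a_n x^(n-1) and y''(x) = sum_{n>=2} n(n-1) a_n x^(n-2).
Substitute into P(x) y'' + Q(x) y' + R(x) y = 0 with P(x) = 1, Q(x) = 1 - x, R(x) = -x, and match powers of x.
Initial conditions: a_0 = 2, a_1 = -2.
Setting the coefficient of each power of x to zero and solving order by order (substituting the coefficients already found):
  x^0: 2 a_2 + a_1 = 0  ->  2 a_2 = -a_1 = 2  ->  a_2 = 1
  x^1: 6 a_3 + 2 a_2 - a_1 - a_0 = 0  ->  6 a_3 = -2 a_2 + a_1 + a_0 = -2  ->  a_3 = -1/3
  x^2: 12 a_4 + 3 a_3 - 2 a_2 - a_1 = 0  ->  12 a_4 = -3 a_3 + 2 a_2 + a_1 = 1  ->  a_4 = 1/12
  x^3: 20 a_5 + 4 a_4 - 3 a_3 - a_2 = 0  ->  20 a_5 = -4 a_4 + 3 a_3 + a_2 = -1/3  ->  a_5 = -1/60
Truncated series: y(x) = 2 - 2 x + x^2 - (1/3) x^3 + (1/12) x^4 - (1/60) x^5 + O(x^6).

a_0 = 2; a_1 = -2; a_2 = 1; a_3 = -1/3; a_4 = 1/12; a_5 = -1/60


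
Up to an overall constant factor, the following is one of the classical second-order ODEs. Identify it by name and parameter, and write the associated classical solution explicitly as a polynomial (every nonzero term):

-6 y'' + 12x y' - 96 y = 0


All three coefficients share the factor -6; dividing through by -6 gives  y'' - 2x y' + 16 y = 0.
This matches the Hermite equation y'' - 2x y' + 2n y = 0 with 2n = 16, so n = 8; the polynomial solution is H_8(x).
With y = sum_k a_k x^k, matching x^k gives (k+2)(k+1) a_{k+2} = 2(k - n) a_k = 2(k - 8) a_k. The right side vanishes at k = 8, so the series with the parity of 8 terminates at degree 8.
Standard normalization: leading coefficient of H_n is 2^n, so a_8 = 2^8 = 256. Work downward with a_k = (k+1)(k+2) a_{k+2} / (2(k - n)):
  a_6 = (7)(8)(256) / (2(6 - 8)) = 14336/(-4) = -3584
  a_4 = (5)(6)(-3584) / (2(4 - 8)) = -107520/(-8) = 13440
  a_2 = (3)(4)(13440) / (2(2 - 8)) = 161280/(-12) = -13440
  a_0 = (1)(2)(-13440) / (2(0 - 8)) = -26880/(-16) = 1680
Hence H_8(x) = 256 x^8 - 3584 x^6 + 13440 x^4 - 13440 x^2 + 1680.

H_8(x); series = 256 x^8 - 3584 x^6 + 13440 x^4 - 13440 x^2 + 1680


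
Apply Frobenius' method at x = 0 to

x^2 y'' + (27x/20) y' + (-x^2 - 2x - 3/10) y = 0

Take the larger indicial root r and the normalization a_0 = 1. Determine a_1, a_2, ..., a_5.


Write in Frobenius form y'' + (p(x)/x) y' + (q(x)/x^2) y = 0:
  p(x) = 27/20,  q(x) = -x^2 - 2x - 3/10.
Indicial equation: r(r-1) + (27/20) r + (-3/10) = 0 -> roots r_1 = 2/5, r_2 = -3/4.
Take r = r_1 = 2/5. Let y(x) = x^r sum_{n>=0} a_n x^n with a_0 = 1.
Substitute y = x^r sum a_n x^n and match x^{r+n}. The recurrence is
  D(n) a_n - 2 a_{n-1} - 1 a_{n-2} = 0,  where D(n) = (r+n)(r+n-1) + (27/20)(r+n) + (-3/10).
  a_n = [2 a_{n-1} + 1 a_{n-2}] / D(n).
Since the indicial polynomial factors as (r - r_1)(r - r_2), D(n) = (r_1 + n - r_1)(r_1 + n - r_2) = n(n + 23/20).
Evaluating step by step (a_0 = 1):
  n = 1: D(1) = 1(1 + 23/20) = 43/20; numerator = 2(1) = 2; a_1 = (2)/(43/20) = 40/43
  n = 2: D(2) = 2(2 + 23/20) = 63/10; numerator = 2(40/43) + 1(1) = 123/43; a_2 = (123/43)/(63/10) = 410/903
  n = 3: D(3) = 3(3 + 23/20) = 249/20; numerator = 2(410/903) + 1(40/43) = 1660/903; a_3 = (1660/903)/(249/20) = 400/2709
  n = 4: D(4) = 4(4 + 23/20) = 103/5; numerator = 2(400/2709) + 1(410/903) = 290/387; a_4 = (290/387)/(103/5) = 1450/39861
  n = 5: D(5) = 5(5 + 23/20) = 123/4; numerator = 2(1450/39861) + 1(400/2709) = 20500/93009; a_5 = (20500/93009)/(123/4) = 2000/279027

r = 2/5; a_0 = 1; a_1 = 40/43; a_2 = 410/903; a_3 = 400/2709; a_4 = 1450/39861; a_5 = 2000/279027


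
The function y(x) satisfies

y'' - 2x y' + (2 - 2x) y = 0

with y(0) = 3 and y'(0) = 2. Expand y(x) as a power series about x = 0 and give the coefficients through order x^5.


Ansatz: y(x) = sum_{n>=0} a_n x^n, so y'(x) = sum_{n>=1} n a_n x^(n-1) and y''(x) = sum_{n>=2} n(n-1) a_n x^(n-2).
Substitute into P(x) y'' + Q(x) y' + R(x) y = 0 with P(x) = 1, Q(x) = -2x, R(x) = 2 - 2x, and match powers of x.
Initial conditions: a_0 = 3, a_1 = 2.
Setting the coefficient of each power of x to zero and solving order by order (substituting the coefficients already found):
  x^0: 2 a_2 + 2 a_0 = 0  ->  2 a_2 = -2 a_0 = -6  ->  a_2 = -3
  x^1: 6 a_3 - 2 a_0 = 0  ->  6 a_3 = 2 a_0 = 6  ->  a_3 = 1
  x^2: 12 a_4 - 2 a_2 - 2 a_1 = 0  ->  12 a_4 = 2 a_2 + 2 a_1 = -2  ->  a_4 = -1/6
  x^3: 20 a_5 - 4 a_3 - 2 a_2 = 0  ->  20 a_5 = 4 a_3 + 2 a_2 = -2  ->  a_5 = -1/10
Truncated series: y(x) = 3 + 2 x - 3 x^2 + x^3 - (1/6) x^4 - (1/10) x^5 + O(x^6).

a_0 = 3; a_1 = 2; a_2 = -3; a_3 = 1; a_4 = -1/6; a_5 = -1/10


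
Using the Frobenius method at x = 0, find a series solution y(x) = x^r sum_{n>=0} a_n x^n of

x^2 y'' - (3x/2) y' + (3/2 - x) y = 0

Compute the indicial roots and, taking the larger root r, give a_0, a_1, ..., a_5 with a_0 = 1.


Write in Frobenius form y'' + (p(x)/x) y' + (q(x)/x^2) y = 0:
  p(x) = -3/2,  q(x) = 3/2 - x.
Indicial equation: r(r-1) + (-3/2) r + (3/2) = 0 -> roots r_1 = 3/2, r_2 = 1.
Take r = r_1 = 3/2. Let y(x) = x^r sum_{n>=0} a_n x^n with a_0 = 1.
Substitute y = x^r sum a_n x^n and match x^{r+n}. The recurrence is
  D(n) a_n - 1 a_{n-1} = 0,  where D(n) = (r+n)(r+n-1) + (-3/2)(r+n) + (3/2).
  a_n = 1 / D(n) * a_{n-1}.
Since the indicial polynomial factors as (r - r_1)(r - r_2), D(n) = (r_1 + n - r_1)(r_1 + n - r_2) = n(n + 1/2).
Evaluating step by step (a_0 = 1):
  n = 1: D(1) = 1(1 + 1/2) = 3/2; numerator = 1(1) = 1; a_1 = (1)/(3/2) = 2/3
  n = 2: D(2) = 2(2 + 1/2) = 5; numerator = 1(2/3) = 2/3; a_2 = (2/3)/(5) = 2/15
  n = 3: D(3) = 3(3 + 1/2) = 21/2; numerator = 1(2/15) = 2/15; a_3 = (2/15)/(21/2) = 4/315
  n = 4: D(4) = 4(4 + 1/2) = 18; numerator = 1(4/315) = 4/315; a_4 = (4/315)/(18) = 2/2835
  n = 5: D(5) = 5(5 + 1/2) = 55/2; numerator = 1(2/2835) = 2/2835; a_5 = (2/2835)/(55/2) = 4/155925

r = 3/2; a_0 = 1; a_1 = 2/3; a_2 = 2/15; a_3 = 4/315; a_4 = 2/2835; a_5 = 4/155925


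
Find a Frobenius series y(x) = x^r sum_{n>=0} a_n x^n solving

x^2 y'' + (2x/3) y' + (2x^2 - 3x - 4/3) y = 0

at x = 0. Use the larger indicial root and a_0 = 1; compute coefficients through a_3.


Write in Frobenius form y'' + (p(x)/x) y' + (q(x)/x^2) y = 0:
  p(x) = 2/3,  q(x) = 2x^2 - 3x - 4/3.
Indicial equation: r(r-1) + (2/3) r + (-4/3) = 0 -> roots r_1 = 4/3, r_2 = -1.
Take r = r_1 = 4/3. Let y(x) = x^r sum_{n>=0} a_n x^n with a_0 = 1.
Substitute y = x^r sum a_n x^n and match x^{r+n}. The recurrence is
  D(n) a_n - 3 a_{n-1} + 2 a_{n-2} = 0,  where D(n) = (r+n)(r+n-1) + (2/3)(r+n) + (-4/3).
  a_n = [3 a_{n-1} - 2 a_{n-2}] / D(n).
Since the indicial polynomial factors as (r - r_1)(r - r_2), D(n) = (r_1 + n - r_1)(r_1 + n - r_2) = n(n + 7/3).
Evaluating step by step (a_0 = 1):
  n = 1: D(1) = 1(1 + 7/3) = 10/3; numerator = 3(1) = 3; a_1 = (3)/(10/3) = 9/10
  n = 2: D(2) = 2(2 + 7/3) = 26/3; numerator = 3(9/10) - 2(1) = 7/10; a_2 = (7/10)/(26/3) = 21/260
  n = 3: D(3) = 3(3 + 7/3) = 16; numerator = 3(21/260) - 2(9/10) = -81/52; a_3 = (-81/52)/(16) = -81/832

r = 4/3; a_0 = 1; a_1 = 9/10; a_2 = 21/260; a_3 = -81/832


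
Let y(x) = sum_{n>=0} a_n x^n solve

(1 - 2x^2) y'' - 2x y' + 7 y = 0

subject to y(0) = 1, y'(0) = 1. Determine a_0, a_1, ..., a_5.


Ansatz: y(x) = sum_{n>=0} a_n x^n, so y'(x) = sum_{n>=1} n a_n x^(n-1) and y''(x) = sum_{n>=2} n(n-1) a_n x^(n-2).
Substitute into P(x) y'' + Q(x) y' + R(x) y = 0 with P(x) = 1 - 2x^2, Q(x) = -2x, R(x) = 7, and match powers of x.
Initial conditions: a_0 = 1, a_1 = 1.
Setting the coefficient of each power of x to zero and solving order by order (substituting the coefficients already found):
  x^0: 2 a_2 + 7 a_0 = 0  ->  2 a_2 = -7 a_0 = -7  ->  a_2 = -7/2
  x^1: 6 a_3 + 5 a_1 = 0  ->  6 a_3 = -5 a_1 = -5  ->  a_3 = -5/6
  x^2: 12 a_4 - a_2 = 0  ->  12 a_4 = a_2 = -7/2  ->  a_4 = -7/24
  x^3: 20 a_5 - 11 a_3 = 0  ->  20 a_5 = 11 a_3 = -55/6  ->  a_5 = -11/24
Truncated series: y(x) = 1 + x - (7/2) x^2 - (5/6) x^3 - (7/24) x^4 - (11/24) x^5 + O(x^6).

a_0 = 1; a_1 = 1; a_2 = -7/2; a_3 = -5/6; a_4 = -7/24; a_5 = -11/24


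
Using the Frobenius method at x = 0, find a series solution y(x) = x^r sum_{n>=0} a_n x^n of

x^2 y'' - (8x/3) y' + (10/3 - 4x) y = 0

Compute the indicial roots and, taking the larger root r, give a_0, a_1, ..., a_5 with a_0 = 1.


Write in Frobenius form y'' + (p(x)/x) y' + (q(x)/x^2) y = 0:
  p(x) = -8/3,  q(x) = 10/3 - 4x.
Indicial equation: r(r-1) + (-8/3) r + (10/3) = 0 -> roots r_1 = 2, r_2 = 5/3.
Take r = r_1 = 2. Let y(x) = x^r sum_{n>=0} a_n x^n with a_0 = 1.
Substitute y = x^r sum a_n x^n and match x^{r+n}. The recurrence is
  D(n) a_n - 4 a_{n-1} = 0,  where D(n) = (r+n)(r+n-1) + (-8/3)(r+n) + (10/3).
  a_n = 4 / D(n) * a_{n-1}.
Since the indicial polynomial factors as (r - r_1)(r - r_2), D(n) = (r_1 + n - r_1)(r_1 + n - r_2) = n(n + 1/3).
Evaluating step by step (a_0 = 1):
  n = 1: D(1) = 1(1 + 1/3) = 4/3; numerator = 4(1) = 4; a_1 = (4)/(4/3) = 3
  n = 2: D(2) = 2(2 + 1/3) = 14/3; numerator = 4(3) = 12; a_2 = (12)/(14/3) = 18/7
  n = 3: D(3) = 3(3 + 1/3) = 10; numerator = 4(18/7) = 72/7; a_3 = (72/7)/(10) = 36/35
  n = 4: D(4) = 4(4 + 1/3) = 52/3; numerator = 4(36/35) = 144/35; a_4 = (144/35)/(52/3) = 108/455
  n = 5: D(5) = 5(5 + 1/3) = 80/3; numerator = 4(108/455) = 432/455; a_5 = (432/455)/(80/3) = 81/2275

r = 2; a_0 = 1; a_1 = 3; a_2 = 18/7; a_3 = 36/35; a_4 = 108/455; a_5 = 81/2275


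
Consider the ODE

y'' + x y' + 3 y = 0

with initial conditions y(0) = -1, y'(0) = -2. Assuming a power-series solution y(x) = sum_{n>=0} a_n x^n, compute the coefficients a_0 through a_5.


Ansatz: y(x) = sum_{n>=0} a_n x^n, so y'(x) = sum_{n>=1} n a_n x^(n-1) and y''(x) = sum_{n>=2} n(n-1) a_n x^(n-2).
Substitute into P(x) y'' + Q(x) y' + R(x) y = 0 with P(x) = 1, Q(x) = x, R(x) = 3, and match powers of x.
Initial conditions: a_0 = -1, a_1 = -2.
Setting the coefficient of each power of x to zero and solving order by order (substituting the coefficients already found):
  x^0: 2 a_2 + 3 a_0 = 0  ->  2 a_2 = -3 a_0 = 3  ->  a_2 = 3/2
  x^1: 6 a_3 + 4 a_1 = 0  ->  6 a_3 = -4 a_1 = 8  ->  a_3 = 4/3
  x^2: 12 a_4 + 5 a_2 = 0  ->  12 a_4 = -5 a_2 = -15/2  ->  a_4 = -5/8
  x^3: 20 a_5 + 6 a_3 = 0  ->  20 a_5 = -6 a_3 = -8  ->  a_5 = -2/5
Truncated series: y(x) = -1 - 2 x + (3/2) x^2 + (4/3) x^3 - (5/8) x^4 - (2/5) x^5 + O(x^6).

a_0 = -1; a_1 = -2; a_2 = 3/2; a_3 = 4/3; a_4 = -5/8; a_5 = -2/5


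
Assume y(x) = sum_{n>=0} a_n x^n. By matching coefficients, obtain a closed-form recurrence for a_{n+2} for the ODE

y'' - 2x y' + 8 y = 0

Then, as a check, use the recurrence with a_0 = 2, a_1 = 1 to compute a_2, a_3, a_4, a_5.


Substitute y = sum_n a_n x^n.
y''(x) has coefficient (n+2)(n+1) a_{n+2} at x^n;
-2 x y'(x) has coefficient -2 n a_n at x^n (shift);
8 y(x) has coefficient 8 a_n at x^n.
Matching x^n: (n+2)(n+1) a_{n+2} + (-2n + 8) a_n = 0.
Thus a_{n+2} = (2n - 8) / ((n+1)(n+2)) * a_n.

Check with a_0 = 2, a_1 = 1 (apply the recurrence for n = 0, 1, 2, 3): a_0 = 2, a_1 = 1, a_2 = -8, a_3 = -1, a_4 = 8/3, a_5 = 1/10.

a_(n+2) = (2n - 8) / ((n+1)(n+2)) * a_n; check: a_0 = 2, a_1 = 1, a_2 = -8, a_3 = -1, a_4 = 8/3, a_5 = 1/10


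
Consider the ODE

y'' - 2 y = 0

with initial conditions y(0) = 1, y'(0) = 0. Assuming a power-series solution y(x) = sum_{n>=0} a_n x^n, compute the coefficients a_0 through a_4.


Ansatz: y(x) = sum_{n>=0} a_n x^n, so y'(x) = sum_{n>=1} n a_n x^(n-1) and y''(x) = sum_{n>=2} n(n-1) a_n x^(n-2).
Substitute into P(x) y'' + Q(x) y' + R(x) y = 0 with P(x) = 1, Q(x) = 0, R(x) = -2, and match powers of x.
Initial conditions: a_0 = 1, a_1 = 0.
Setting the coefficient of each power of x to zero and solving order by order (substituting the coefficients already found):
  x^0: 2 a_2 - 2 a_0 = 0  ->  2 a_2 = 2 a_0 = 2  ->  a_2 = 1
  x^1: 6 a_3 - 2 a_1 = 0  ->  6 a_3 = 2 a_1 = 0  ->  a_3 = 0
  x^2: 12 a_4 - 2 a_2 = 0  ->  12 a_4 = 2 a_2 = 2  ->  a_4 = 1/6
Truncated series: y(x) = 1 + x^2 + (1/6) x^4 + O(x^5).

a_0 = 1; a_1 = 0; a_2 = 1; a_3 = 0; a_4 = 1/6


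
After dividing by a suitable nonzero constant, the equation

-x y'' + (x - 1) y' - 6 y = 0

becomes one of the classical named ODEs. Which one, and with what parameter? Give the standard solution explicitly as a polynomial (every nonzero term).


All three coefficients share the factor -1; dividing through by -1 gives  x y'' + (1 - x) y' + 6 y = 0.
This matches the Laguerre equation x y'' + (1 - x) y' + n y = 0 with n = 6; the polynomial solution is L_6(x).
With y = sum_k a_k x^k, matching x^k gives (k+1)k a_{k+1} + (k+1) a_{k+1} - k a_k + n a_k = 0, i.e. (k+1)^2 a_{k+1} = (k - n) a_k = (k - 6) a_k. The right side vanishes at k = 6, so the series terminates at degree 6.
Standard normalization L_n(0) = 1 gives a_0 = 1. Work upward with a_{k+1} = (k - 6) a_k / (k+1)^2:
  a_1 = (0 - 6)(1) / 1^2 = -6/1 = -6
  a_2 = (1 - 6)(-6) / 2^2 = 30/4 = 15/2
  a_3 = (2 - 6)(15/2) / 3^2 = -30/9 = -10/3
  a_4 = (3 - 6)(-10/3) / 4^2 = 10/16 = 5/8
  a_5 = (4 - 6)(5/8) / 5^2 = (-5/4)/25 = -1/20
  a_6 = (5 - 6)(-1/20) / 6^2 = (1/20)/36 = 1/720
Hence L_6(x) = x^6/720 - x^5/20 + 5 x^4/8 - 10 x^3/3 + 15 x^2/2 - 6 x + 1.

L_6(x); series = x^6/720 - x^5/20 + 5 x^4/8 - 10 x^3/3 + 15 x^2/2 - 6 x + 1


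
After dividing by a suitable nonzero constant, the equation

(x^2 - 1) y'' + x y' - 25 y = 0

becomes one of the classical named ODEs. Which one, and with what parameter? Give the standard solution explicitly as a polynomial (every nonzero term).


All three coefficients share the factor -1; dividing through by -1 gives  (1 - x^2) y'' - x y' + 25 y = 0.
This matches the Chebyshev equation (1 - x^2) y'' - x y' + n^2 y = 0 (note the -x y' term, not -2x y') with n^2 = 25, so n = 5; the polynomial solution is T_5(x).
With y = sum_k a_k x^k, matching x^k gives (k+2)(k+1) a_{k+2} = (k^2 - n^2) a_k = (k - 5)(k + 5) a_k. The right side vanishes at k = 5, so the series with the parity of 5 terminates at degree 5.
Standard normalization: leading coefficient of T_n is 2^(n-1), so a_5 = 2^4 = 16. Work downward with a_k = (k+1)(k+2) a_{k+2} / ((k - 5)(k + 5)):
  a_3 = (4)(5)(16) / ((3 - 5)(3 + 5)) = 320/(-16) = -20
  a_1 = (2)(3)(-20) / ((1 - 5)(1 + 5)) = -120/(-24) = 5
Hence T_5(x) = 16 x^5 - 20 x^3 + 5 x.

T_5(x); series = 16 x^5 - 20 x^3 + 5 x


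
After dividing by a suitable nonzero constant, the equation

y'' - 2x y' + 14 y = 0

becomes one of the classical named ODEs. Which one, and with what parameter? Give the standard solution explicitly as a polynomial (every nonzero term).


The equation is already in a standard form:  y'' - 2x y' + 14 y = 0.
This matches the Hermite equation y'' - 2x y' + 2n y = 0 with 2n = 14, so n = 7; the polynomial solution is H_7(x).
With y = sum_k a_k x^k, matching x^k gives (k+2)(k+1) a_{k+2} = 2(k - n) a_k = 2(k - 7) a_k. The right side vanishes at k = 7, so the series with the parity of 7 terminates at degree 7.
Standard normalization: leading coefficient of H_n is 2^n, so a_7 = 2^7 = 128. Work downward with a_k = (k+1)(k+2) a_{k+2} / (2(k - n)):
  a_5 = (6)(7)(128) / (2(5 - 7)) = 5376/(-4) = -1344
  a_3 = (4)(5)(-1344) / (2(3 - 7)) = -26880/(-8) = 3360
  a_1 = (2)(3)(3360) / (2(1 - 7)) = 20160/(-12) = -1680
Hence H_7(x) = 128 x^7 - 1344 x^5 + 3360 x^3 - 1680 x.

H_7(x); series = 128 x^7 - 1344 x^5 + 3360 x^3 - 1680 x


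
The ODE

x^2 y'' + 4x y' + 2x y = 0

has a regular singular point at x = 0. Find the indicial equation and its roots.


Divide by x^2 to reach normal form y'' + P_1(x) y' + P_2(x) y = 0 with P_1(x) = 4/x and P_2(x) = 2/x.
x = 0 is a singular point because the y'-coefficient 4/x has a pole at x = 0 and the y-coefficient 2/x has a pole at x = 0.
It is a regular singular point because x P_1(x) = p(x) = 4 and x^2 P_2(x) = q(x) = 2x are polynomials, hence analytic at x = 0.
p(0) = 4,  q(0) = 0.
Indicial equation: r(r-1) + p(0) r + q(0) = 0, i.e. r^2 + (p(0) - 1) r + q(0) = 0, i.e. r^2 + 3 r = 0.
Discriminant: (3)^2 - 4(0) = 9, so r = (-3 ± 3)/2.
Solving: r_1 = 0, r_2 = -3.

indicial: r^2 + 3 r = 0; roots r_1 = 0, r_2 = -3


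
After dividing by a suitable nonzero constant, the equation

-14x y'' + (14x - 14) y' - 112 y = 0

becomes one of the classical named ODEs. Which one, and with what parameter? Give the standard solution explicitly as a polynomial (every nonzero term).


All three coefficients share the factor -14; dividing through by -14 gives  x y'' + (1 - x) y' + 8 y = 0.
This matches the Laguerre equation x y'' + (1 - x) y' + n y = 0 with n = 8; the polynomial solution is L_8(x).
With y = sum_k a_k x^k, matching x^k gives (k+1)k a_{k+1} + (k+1) a_{k+1} - k a_k + n a_k = 0, i.e. (k+1)^2 a_{k+1} = (k - n) a_k = (k - 8) a_k. The right side vanishes at k = 8, so the series terminates at degree 8.
Standard normalization L_n(0) = 1 gives a_0 = 1. Work upward with a_{k+1} = (k - 8) a_k / (k+1)^2:
  a_1 = (0 - 8)(1) / 1^2 = -8/1 = -8
  a_2 = (1 - 8)(-8) / 2^2 = 56/4 = 14
  a_3 = (2 - 8)(14) / 3^2 = -84/9 = -28/3
  a_4 = (3 - 8)(-28/3) / 4^2 = (140/3)/16 = 35/12
  a_5 = (4 - 8)(35/12) / 5^2 = (-35/3)/25 = -7/15
  a_6 = (5 - 8)(-7/15) / 6^2 = (7/5)/36 = 7/180
  a_7 = (6 - 8)(7/180) / 7^2 = (-7/90)/49 = -1/630
  a_8 = (7 - 8)(-1/630) / 8^2 = (1/630)/64 = 1/40320
Hence L_8(x) = x^8/40320 - x^7/630 + 7 x^6/180 - 7 x^5/15 + 35 x^4/12 - 28 x^3/3 + 14 x^2 - 8 x + 1.

L_8(x); series = x^8/40320 - x^7/630 + 7 x^6/180 - 7 x^5/15 + 35 x^4/12 - 28 x^3/3 + 14 x^2 - 8 x + 1


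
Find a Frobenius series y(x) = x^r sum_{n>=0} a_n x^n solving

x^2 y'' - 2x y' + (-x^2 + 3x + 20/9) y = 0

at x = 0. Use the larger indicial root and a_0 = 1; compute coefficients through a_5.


Write in Frobenius form y'' + (p(x)/x) y' + (q(x)/x^2) y = 0:
  p(x) = -2,  q(x) = -x^2 + 3x + 20/9.
Indicial equation: r(r-1) + (-2) r + (20/9) = 0 -> roots r_1 = 5/3, r_2 = 4/3.
Take r = r_1 = 5/3. Let y(x) = x^r sum_{n>=0} a_n x^n with a_0 = 1.
Substitute y = x^r sum a_n x^n and match x^{r+n}. The recurrence is
  D(n) a_n + 3 a_{n-1} - 1 a_{n-2} = 0,  where D(n) = (r+n)(r+n-1) + (-2)(r+n) + (20/9).
  a_n = [-3 a_{n-1} + 1 a_{n-2}] / D(n).
Since the indicial polynomial factors as (r - r_1)(r - r_2), D(n) = (r_1 + n - r_1)(r_1 + n - r_2) = n(n + 1/3).
Evaluating step by step (a_0 = 1):
  n = 1: D(1) = 1(1 + 1/3) = 4/3; numerator = -3(1) = -3; a_1 = (-3)/(4/3) = -9/4
  n = 2: D(2) = 2(2 + 1/3) = 14/3; numerator = -3(-9/4) + 1(1) = 31/4; a_2 = (31/4)/(14/3) = 93/56
  n = 3: D(3) = 3(3 + 1/3) = 10; numerator = -3(93/56) + 1(-9/4) = -405/56; a_3 = (-405/56)/(10) = -81/112
  n = 4: D(4) = 4(4 + 1/3) = 52/3; numerator = -3(-81/112) + 1(93/56) = 429/112; a_4 = (429/112)/(52/3) = 99/448
  n = 5: D(5) = 5(5 + 1/3) = 80/3; numerator = -3(99/448) + 1(-81/112) = -621/448; a_5 = (-621/448)/(80/3) = -1863/35840

r = 5/3; a_0 = 1; a_1 = -9/4; a_2 = 93/56; a_3 = -81/112; a_4 = 99/448; a_5 = -1863/35840


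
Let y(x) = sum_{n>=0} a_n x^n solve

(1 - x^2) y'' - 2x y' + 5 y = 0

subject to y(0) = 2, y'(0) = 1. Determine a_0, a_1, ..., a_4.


Ansatz: y(x) = sum_{n>=0} a_n x^n, so y'(x) = sum_{n>=1} n a_n x^(n-1) and y''(x) = sum_{n>=2} n(n-1) a_n x^(n-2).
Substitute into P(x) y'' + Q(x) y' + R(x) y = 0 with P(x) = 1 - x^2, Q(x) = -2x, R(x) = 5, and match powers of x.
Initial conditions: a_0 = 2, a_1 = 1.
Setting the coefficient of each power of x to zero and solving order by order (substituting the coefficients already found):
  x^0: 2 a_2 + 5 a_0 = 0  ->  2 a_2 = -5 a_0 = -10  ->  a_2 = -5
  x^1: 6 a_3 + 3 a_1 = 0  ->  6 a_3 = -3 a_1 = -3  ->  a_3 = -1/2
  x^2: 12 a_4 - a_2 = 0  ->  12 a_4 = a_2 = -5  ->  a_4 = -5/12
Truncated series: y(x) = 2 + x - 5 x^2 - (1/2) x^3 - (5/12) x^4 + O(x^5).

a_0 = 2; a_1 = 1; a_2 = -5; a_3 = -1/2; a_4 = -5/12


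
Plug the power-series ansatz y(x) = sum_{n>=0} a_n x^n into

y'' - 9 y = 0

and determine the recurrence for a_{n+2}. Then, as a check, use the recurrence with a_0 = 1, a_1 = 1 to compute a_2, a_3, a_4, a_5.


Substitute y = sum_n a_n x^n into y'' + (const) y = 0.
y''(x) = sum_{n>=0} (n+2)(n+1) a_{n+2} x^n.
The ODE becomes sum_n [(n+2)(n+1) a_{n+2} - 9 a_n] x^n = 0.
Setting each coefficient to zero gives the recurrence:
  (n+2)(n+1) a_{n+2} - 9 a_n = 0,
  a_{n+2} = 9 / ((n+1)(n+2)) a_n.

Check with a_0 = 1, a_1 = 1 (apply the recurrence for n = 0, 1, 2, 3): a_0 = 1, a_1 = 1, a_2 = 9/2, a_3 = 3/2, a_4 = 27/8, a_5 = 27/40.

a_{n+2} = 9/((n+1)(n+2)) * a_n; check: a_0 = 1, a_1 = 1, a_2 = 9/2, a_3 = 3/2, a_4 = 27/8, a_5 = 27/40


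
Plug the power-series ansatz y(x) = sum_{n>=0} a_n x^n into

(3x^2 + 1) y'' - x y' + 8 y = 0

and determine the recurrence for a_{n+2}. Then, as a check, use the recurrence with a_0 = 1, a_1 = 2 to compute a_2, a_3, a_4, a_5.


Substitute y = sum_n a_n x^n.
(1 + 3 x^2) y'' contributes (n+2)(n+1) a_{n+2} + 3 n(n-1) a_n at x^n.
-x y'(x) contributes -n a_n at x^n.
8 y(x) contributes 8 a_n at x^n.
Matching x^n: (n+2)(n+1) a_{n+2} + (3 n(n-1) - n + 8) a_n = 0.
Thus a_{n+2} = (-3 n(n-1) + n - 8) / ((n+1)(n+2)) * a_n.

Check with a_0 = 1, a_1 = 2 (apply the recurrence for n = 0, 1, 2, 3): a_0 = 1, a_1 = 2, a_2 = -4, a_3 = -7/3, a_4 = 4, a_5 = 161/60.

a_(n+2) = (-3 n(n-1) + n - 8) / ((n+1)(n+2)) * a_n; check: a_0 = 1, a_1 = 2, a_2 = -4, a_3 = -7/3, a_4 = 4, a_5 = 161/60


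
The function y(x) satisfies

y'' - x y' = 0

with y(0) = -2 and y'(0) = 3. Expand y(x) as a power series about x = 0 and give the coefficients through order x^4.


Ansatz: y(x) = sum_{n>=0} a_n x^n, so y'(x) = sum_{n>=1} n a_n x^(n-1) and y''(x) = sum_{n>=2} n(n-1) a_n x^(n-2).
Substitute into P(x) y'' + Q(x) y' + R(x) y = 0 with P(x) = 1, Q(x) = -x, R(x) = 0, and match powers of x.
Initial conditions: a_0 = -2, a_1 = 3.
Setting the coefficient of each power of x to zero and solving order by order (substituting the coefficients already found):
  x^0: 2 a_2 = 0  ->  a_2 = 0
  x^1: 6 a_3 - a_1 = 0  ->  6 a_3 = a_1 = 3  ->  a_3 = 1/2
  x^2: 12 a_4 - 2 a_2 = 0  ->  12 a_4 = 2 a_2 = 0  ->  a_4 = 0
Truncated series: y(x) = -2 + 3 x + (1/2) x^3 + O(x^5).

a_0 = -2; a_1 = 3; a_2 = 0; a_3 = 1/2; a_4 = 0


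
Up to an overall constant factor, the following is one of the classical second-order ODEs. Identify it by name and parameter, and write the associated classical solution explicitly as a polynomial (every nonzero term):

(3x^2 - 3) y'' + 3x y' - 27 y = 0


All three coefficients share the factor -3; dividing through by -3 gives  (1 - x^2) y'' - x y' + 9 y = 0.
This matches the Chebyshev equation (1 - x^2) y'' - x y' + n^2 y = 0 (note the -x y' term, not -2x y') with n^2 = 9, so n = 3; the polynomial solution is T_3(x).
With y = sum_k a_k x^k, matching x^k gives (k+2)(k+1) a_{k+2} = (k^2 - n^2) a_k = (k - 3)(k + 3) a_k. The right side vanishes at k = 3, so the series with the parity of 3 terminates at degree 3.
Standard normalization: leading coefficient of T_n is 2^(n-1), so a_3 = 2^2 = 4. Work downward with a_k = (k+1)(k+2) a_{k+2} / ((k - 3)(k + 3)):
  a_1 = (2)(3)(4) / ((1 - 3)(1 + 3)) = 24/(-8) = -3
Hence T_3(x) = 4 x^3 - 3 x.

T_3(x); series = 4 x^3 - 3 x


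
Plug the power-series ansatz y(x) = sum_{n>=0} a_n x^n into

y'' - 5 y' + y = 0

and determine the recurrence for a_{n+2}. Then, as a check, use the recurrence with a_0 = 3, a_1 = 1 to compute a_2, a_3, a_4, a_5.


Substitute y = sum_n a_n x^n.
y''(x) has coefficient (n+2)(n+1) a_{n+2} at x^n;
-5 y'(x) has coefficient -5 (n+1) a_{n+1} at x^n;
y(x) has coefficient 1 a_n at x^n.
Matching x^n: (n+2)(n+1) a_{n+2} - 5 (n+1) a_{n+1} + 1 a_n = 0.
Thus a_{n+2} = [5 (n+1) a_{n+1} - 1 a_n] / ((n+1)(n+2)).

Check with a_0 = 3, a_1 = 1 (apply the recurrence for n = 0, 1, 2, 3): a_0 = 3, a_1 = 1, a_2 = 1, a_3 = 3/2, a_4 = 43/24, a_5 = 103/60.

a_(n+2) = [5 (n+1) a_(n+1) - 1 a_n] / ((n+1)(n+2)); check: a_0 = 3, a_1 = 1, a_2 = 1, a_3 = 3/2, a_4 = 43/24, a_5 = 103/60


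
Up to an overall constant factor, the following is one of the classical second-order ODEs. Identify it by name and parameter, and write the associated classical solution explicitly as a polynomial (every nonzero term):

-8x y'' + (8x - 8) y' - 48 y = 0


All three coefficients share the factor -8; dividing through by -8 gives  x y'' + (1 - x) y' + 6 y = 0.
This matches the Laguerre equation x y'' + (1 - x) y' + n y = 0 with n = 6; the polynomial solution is L_6(x).
With y = sum_k a_k x^k, matching x^k gives (k+1)k a_{k+1} + (k+1) a_{k+1} - k a_k + n a_k = 0, i.e. (k+1)^2 a_{k+1} = (k - n) a_k = (k - 6) a_k. The right side vanishes at k = 6, so the series terminates at degree 6.
Standard normalization L_n(0) = 1 gives a_0 = 1. Work upward with a_{k+1} = (k - 6) a_k / (k+1)^2:
  a_1 = (0 - 6)(1) / 1^2 = -6/1 = -6
  a_2 = (1 - 6)(-6) / 2^2 = 30/4 = 15/2
  a_3 = (2 - 6)(15/2) / 3^2 = -30/9 = -10/3
  a_4 = (3 - 6)(-10/3) / 4^2 = 10/16 = 5/8
  a_5 = (4 - 6)(5/8) / 5^2 = (-5/4)/25 = -1/20
  a_6 = (5 - 6)(-1/20) / 6^2 = (1/20)/36 = 1/720
Hence L_6(x) = x^6/720 - x^5/20 + 5 x^4/8 - 10 x^3/3 + 15 x^2/2 - 6 x + 1.

L_6(x); series = x^6/720 - x^5/20 + 5 x^4/8 - 10 x^3/3 + 15 x^2/2 - 6 x + 1


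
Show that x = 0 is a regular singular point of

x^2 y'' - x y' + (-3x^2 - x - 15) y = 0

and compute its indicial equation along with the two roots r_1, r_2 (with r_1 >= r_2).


Divide by x^2 to reach normal form y'' + P_1(x) y' + P_2(x) y = 0 with P_1(x) = -1/x and P_2(x) = -3 - 1/x - 15/x^2.
x = 0 is a singular point because the y'-coefficient -1/x has a pole at x = 0 and the y-coefficient -3 - 1/x - 15/x^2 has a pole at x = 0.
It is a regular singular point because x P_1(x) = p(x) = -1 and x^2 P_2(x) = q(x) = -3x^2 - x - 15 are polynomials, hence analytic at x = 0.
p(0) = -1,  q(0) = -15.
Indicial equation: r(r-1) + p(0) r + q(0) = 0, i.e. r^2 + (p(0) - 1) r + q(0) = 0, i.e. r^2 - 2 r - 15 = 0.
Discriminant: (-2)^2 - 4(-15) = 64, so r = (2 ± 8)/2.
Solving: r_1 = 5, r_2 = -3.

indicial: r^2 - 2 r - 15 = 0; roots r_1 = 5, r_2 = -3


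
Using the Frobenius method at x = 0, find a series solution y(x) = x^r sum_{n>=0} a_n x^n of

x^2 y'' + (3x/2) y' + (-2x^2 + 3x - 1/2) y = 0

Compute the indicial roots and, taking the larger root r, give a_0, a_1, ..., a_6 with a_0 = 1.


Write in Frobenius form y'' + (p(x)/x) y' + (q(x)/x^2) y = 0:
  p(x) = 3/2,  q(x) = -2x^2 + 3x - 1/2.
Indicial equation: r(r-1) + (3/2) r + (-1/2) = 0 -> roots r_1 = 1/2, r_2 = -1.
Take r = r_1 = 1/2. Let y(x) = x^r sum_{n>=0} a_n x^n with a_0 = 1.
Substitute y = x^r sum a_n x^n and match x^{r+n}. The recurrence is
  D(n) a_n + 3 a_{n-1} - 2 a_{n-2} = 0,  where D(n) = (r+n)(r+n-1) + (3/2)(r+n) + (-1/2).
  a_n = [-3 a_{n-1} + 2 a_{n-2}] / D(n).
Since the indicial polynomial factors as (r - r_1)(r - r_2), D(n) = (r_1 + n - r_1)(r_1 + n - r_2) = n(n + 3/2).
Evaluating step by step (a_0 = 1):
  n = 1: D(1) = 1(1 + 3/2) = 5/2; numerator = -3(1) = -3; a_1 = (-3)/(5/2) = -6/5
  n = 2: D(2) = 2(2 + 3/2) = 7; numerator = -3(-6/5) + 2(1) = 28/5; a_2 = (28/5)/(7) = 4/5
  n = 3: D(3) = 3(3 + 3/2) = 27/2; numerator = -3(4/5) + 2(-6/5) = -24/5; a_3 = (-24/5)/(27/2) = -16/45
  n = 4: D(4) = 4(4 + 3/2) = 22; numerator = -3(-16/45) + 2(4/5) = 8/3; a_4 = (8/3)/(22) = 4/33
  n = 5: D(5) = 5(5 + 3/2) = 65/2; numerator = -3(4/33) + 2(-16/45) = -532/495; a_5 = (-532/495)/(65/2) = -1064/32175
  n = 6: D(6) = 6(6 + 3/2) = 45; numerator = -3(-1064/32175) + 2(4/33) = 3664/10725; a_6 = (3664/10725)/(45) = 3664/482625

r = 1/2; a_0 = 1; a_1 = -6/5; a_2 = 4/5; a_3 = -16/45; a_4 = 4/33; a_5 = -1064/32175; a_6 = 3664/482625


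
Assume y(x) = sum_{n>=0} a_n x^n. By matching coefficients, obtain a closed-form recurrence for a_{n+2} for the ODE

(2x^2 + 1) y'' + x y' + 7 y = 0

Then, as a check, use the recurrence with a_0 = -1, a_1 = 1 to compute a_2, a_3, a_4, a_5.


Substitute y = sum_n a_n x^n.
(1 + 2 x^2) y'' contributes (n+2)(n+1) a_{n+2} + 2 n(n-1) a_n at x^n.
x y'(x) contributes n a_n at x^n.
7 y(x) contributes 7 a_n at x^n.
Matching x^n: (n+2)(n+1) a_{n+2} + (2 n(n-1) + n + 7) a_n = 0.
Thus a_{n+2} = (-2 n(n-1) - n - 7) / ((n+1)(n+2)) * a_n.

Check with a_0 = -1, a_1 = 1 (apply the recurrence for n = 0, 1, 2, 3): a_0 = -1, a_1 = 1, a_2 = 7/2, a_3 = -4/3, a_4 = -91/24, a_5 = 22/15.

a_(n+2) = (-2 n(n-1) - n - 7) / ((n+1)(n+2)) * a_n; check: a_0 = -1, a_1 = 1, a_2 = 7/2, a_3 = -4/3, a_4 = -91/24, a_5 = 22/15


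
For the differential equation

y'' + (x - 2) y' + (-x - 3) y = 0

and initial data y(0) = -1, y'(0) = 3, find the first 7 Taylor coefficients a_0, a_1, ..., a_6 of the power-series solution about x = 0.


Ansatz: y(x) = sum_{n>=0} a_n x^n, so y'(x) = sum_{n>=1} n a_n x^(n-1) and y''(x) = sum_{n>=2} n(n-1) a_n x^(n-2).
Substitute into P(x) y'' + Q(x) y' + R(x) y = 0 with P(x) = 1, Q(x) = x - 2, R(x) = -x - 3, and match powers of x.
Initial conditions: a_0 = -1, a_1 = 3.
Setting the coefficient of each power of x to zero and solving order by order (substituting the coefficients already found):
  x^0: 2 a_2 - 2 a_1 - 3 a_0 = 0  ->  2 a_2 = 2 a_1 + 3 a_0 = 3  ->  a_2 = 3/2
  x^1: 6 a_3 - 4 a_2 - 2 a_1 - a_0 = 0  ->  6 a_3 = 4 a_2 + 2 a_1 + a_0 = 11  ->  a_3 = 11/6
  x^2: 12 a_4 - 6 a_3 - a_2 - a_1 = 0  ->  12 a_4 = 6 a_3 + a_2 + a_1 = 31/2  ->  a_4 = 31/24
  x^3: 20 a_5 - 8 a_4 - a_2 = 0  ->  20 a_5 = 8 a_4 + a_2 = 71/6  ->  a_5 = 71/120
  x^4: 30 a_6 - 10 a_5 + a_4 - a_3 = 0  ->  30 a_6 = 10 a_5 - a_4 + a_3 = 155/24  ->  a_6 = 31/144
Truncated series: y(x) = -1 + 3 x + (3/2) x^2 + (11/6) x^3 + (31/24) x^4 + (71/120) x^5 + (31/144) x^6 + O(x^7).

a_0 = -1; a_1 = 3; a_2 = 3/2; a_3 = 11/6; a_4 = 31/24; a_5 = 71/120; a_6 = 31/144


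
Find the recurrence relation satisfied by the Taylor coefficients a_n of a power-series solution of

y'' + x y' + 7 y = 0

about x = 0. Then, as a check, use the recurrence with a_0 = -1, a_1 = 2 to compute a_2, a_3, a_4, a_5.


Substitute y = sum_n a_n x^n.
y''(x) has coefficient (n+2)(n+1) a_{n+2} at x^n;
x y'(x) has coefficient n a_n at x^n (shift);
7 y(x) has coefficient 7 a_n at x^n.
Matching x^n: (n+2)(n+1) a_{n+2} + (n + 7) a_n = 0.
Thus a_{n+2} = (-n - 7) / ((n+1)(n+2)) * a_n.

Check with a_0 = -1, a_1 = 2 (apply the recurrence for n = 0, 1, 2, 3): a_0 = -1, a_1 = 2, a_2 = 7/2, a_3 = -8/3, a_4 = -21/8, a_5 = 4/3.

a_(n+2) = (-n - 7) / ((n+1)(n+2)) * a_n; check: a_0 = -1, a_1 = 2, a_2 = 7/2, a_3 = -8/3, a_4 = -21/8, a_5 = 4/3


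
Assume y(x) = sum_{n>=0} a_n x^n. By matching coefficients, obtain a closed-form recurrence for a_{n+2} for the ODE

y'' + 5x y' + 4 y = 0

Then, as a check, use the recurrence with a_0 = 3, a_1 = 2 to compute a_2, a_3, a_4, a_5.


Substitute y = sum_n a_n x^n.
y''(x) has coefficient (n+2)(n+1) a_{n+2} at x^n;
5 x y'(x) has coefficient 5 n a_n at x^n (shift);
4 y(x) has coefficient 4 a_n at x^n.
Matching x^n: (n+2)(n+1) a_{n+2} + (5n + 4) a_n = 0.
Thus a_{n+2} = (-5n - 4) / ((n+1)(n+2)) * a_n.

Check with a_0 = 3, a_1 = 2 (apply the recurrence for n = 0, 1, 2, 3): a_0 = 3, a_1 = 2, a_2 = -6, a_3 = -3, a_4 = 7, a_5 = 57/20.

a_(n+2) = (-5n - 4) / ((n+1)(n+2)) * a_n; check: a_0 = 3, a_1 = 2, a_2 = -6, a_3 = -3, a_4 = 7, a_5 = 57/20
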